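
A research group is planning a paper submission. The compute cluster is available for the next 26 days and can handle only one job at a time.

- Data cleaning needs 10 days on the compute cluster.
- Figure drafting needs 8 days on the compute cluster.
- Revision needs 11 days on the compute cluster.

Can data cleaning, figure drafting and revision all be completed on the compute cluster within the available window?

Running back to back, the jobs need 10 + 8 + 11 = 29 days on the compute cluster.
Since 29 > 26, they cannot all fit.

No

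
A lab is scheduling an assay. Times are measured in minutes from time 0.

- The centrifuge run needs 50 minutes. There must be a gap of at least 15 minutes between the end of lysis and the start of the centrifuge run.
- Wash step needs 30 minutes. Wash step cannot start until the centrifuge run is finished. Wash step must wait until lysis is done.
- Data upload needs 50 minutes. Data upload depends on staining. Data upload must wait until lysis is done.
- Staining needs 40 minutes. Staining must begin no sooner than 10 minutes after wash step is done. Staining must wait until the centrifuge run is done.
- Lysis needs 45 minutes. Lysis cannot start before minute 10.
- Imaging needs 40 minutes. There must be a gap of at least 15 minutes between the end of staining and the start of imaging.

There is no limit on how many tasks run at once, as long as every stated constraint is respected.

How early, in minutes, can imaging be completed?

255

Lysis waits on its own release at minute 10, so it starts at minute 10 and finishes at 10 + 45 = minute 55.
The centrifuge run waits on lysis (finishes minute 55, plus 15-minute gap → minute 70), so it starts at minute 70 and finishes at 70 + 50 = minute 120.
Wash step has to wait for the centrifuge run (finishes minute 120); lysis (finishes minute 55). The latest of these is minute 120, so wash step runs minute 120 to 120 + 30 = minute 150.
Staining cannot start until wash step (finishes minute 150, plus 10-minute gap → minute 160); the centrifuge run (finishes minute 120). The controlling bound is minute 160, so staining finishes at 160 + 40 = minute 200.
Imaging waits on staining (finishes minute 200, plus 15-minute gap → minute 215), so it starts at minute 215 and finishes at 215 + 40 = minute 255.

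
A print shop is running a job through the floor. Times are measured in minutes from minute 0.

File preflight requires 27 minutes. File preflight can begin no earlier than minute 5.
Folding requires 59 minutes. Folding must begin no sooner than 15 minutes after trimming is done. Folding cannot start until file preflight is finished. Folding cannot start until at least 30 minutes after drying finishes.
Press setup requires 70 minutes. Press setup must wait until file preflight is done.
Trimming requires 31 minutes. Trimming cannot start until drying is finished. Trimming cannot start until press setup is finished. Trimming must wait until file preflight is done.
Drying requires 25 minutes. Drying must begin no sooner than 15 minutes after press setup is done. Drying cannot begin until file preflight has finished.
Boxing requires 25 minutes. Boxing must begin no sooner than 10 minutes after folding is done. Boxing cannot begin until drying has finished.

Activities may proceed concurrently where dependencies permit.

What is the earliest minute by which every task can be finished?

282

File preflight cannot begin until its own release at minute 5. It runs from minute 5 to 5 + 27 = minute 32.
Press setup waits on file preflight (finishes minute 32), so it starts at minute 32 and finishes at 32 + 70 = minute 102.
Drying needs all of press setup (finishes minute 102, plus 15-minute gap → minute 117); file preflight (finishes minute 32). That puts its earliest start at minute 117; it finishes at 117 + 25 = minute 142.
Trimming has to wait for drying (finishes minute 142); press setup (finishes minute 102); file preflight (finishes minute 32). The latest of these is minute 142, so trimming runs minute 142 to 142 + 31 = minute 173.
Folding has to wait for trimming (finishes minute 173, plus 15-minute gap → minute 188); file preflight (finishes minute 32); drying (finishes minute 142, plus 30-minute gap → minute 172). The latest of these is minute 188, so folding runs minute 188 to 188 + 59 = minute 247.
Boxing needs all of folding (finishes minute 247, plus 10-minute gap → minute 257); drying (finishes minute 142). That puts its earliest start at minute 257; it finishes at 257 + 25 = minute 282.
All tasks are finished once the last one completes. Finish times: File preflight at 32, Press setup at 102, Drying at 142, Trimming at 173, Folding at 247, Boxing at 282. The latest is minute 282.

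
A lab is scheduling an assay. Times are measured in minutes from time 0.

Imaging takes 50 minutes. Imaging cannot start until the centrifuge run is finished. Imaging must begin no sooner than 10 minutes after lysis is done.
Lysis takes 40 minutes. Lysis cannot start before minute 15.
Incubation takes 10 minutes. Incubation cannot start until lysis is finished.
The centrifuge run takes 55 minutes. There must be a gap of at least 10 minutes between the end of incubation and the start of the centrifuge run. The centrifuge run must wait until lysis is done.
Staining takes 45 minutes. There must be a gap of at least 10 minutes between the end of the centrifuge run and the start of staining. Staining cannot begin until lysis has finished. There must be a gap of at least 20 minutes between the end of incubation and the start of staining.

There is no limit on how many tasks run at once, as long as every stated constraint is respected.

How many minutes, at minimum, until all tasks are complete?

185

Lysis cannot begin until its own release at minute 15. It runs from minute 15 to 15 + 40 = minute 55.
Incubation waits on lysis (finishes minute 55), so it starts at minute 55 and finishes at 55 + 10 = minute 65.
For the centrifuge run: incubation (finishes minute 65, plus 10-minute gap → minute 75); lysis (finishes minute 55). Taking the maximum gives a start of minute 75, and it finishes at 75 + 55 = minute 130.
For imaging: the centrifuge run (finishes minute 130); lysis (finishes minute 55, plus 10-minute gap → minute 65). Taking the maximum gives a start of minute 130, and it finishes at 130 + 50 = minute 180.
Staining cannot start until the centrifuge run (finishes minute 130, plus 10-minute gap → minute 140); lysis (finishes minute 55); incubation (finishes minute 65, plus 20-minute gap → minute 85). The controlling bound is minute 140, so staining finishes at 140 + 45 = minute 185.
All tasks are finished once the last one completes. Finish times: Lysis at 55, Incubation at 65, The centrifuge run at 130, Staining at 185, Imaging at 180. The latest is minute 185.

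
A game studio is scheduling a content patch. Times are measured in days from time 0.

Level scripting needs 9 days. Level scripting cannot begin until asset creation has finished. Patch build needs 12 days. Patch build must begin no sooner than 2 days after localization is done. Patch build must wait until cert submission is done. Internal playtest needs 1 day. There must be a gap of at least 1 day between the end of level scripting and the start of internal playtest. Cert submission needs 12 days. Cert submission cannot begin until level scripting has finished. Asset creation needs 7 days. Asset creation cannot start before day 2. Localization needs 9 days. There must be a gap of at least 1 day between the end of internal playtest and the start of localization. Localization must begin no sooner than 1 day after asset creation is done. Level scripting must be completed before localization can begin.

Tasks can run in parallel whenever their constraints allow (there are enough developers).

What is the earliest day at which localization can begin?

21

After its own release at day 2, asset creation can start at day 2 and finishes at day 9.
Level scripting cannot begin until asset creation (finishes day 9). It runs from day 9 to 9 + 9 = day 18.
After level scripting (finishes day 18, plus 1-day gap → day 19), internal playtest can start at day 19 and finishes at day 20.
Localization waits on internal playtest (finishes day 20, plus 1-day gap → day 21); asset creation (finishes day 9, plus 1-day gap → day 10); level scripting (finishes day 18). The latest of these is day 21, which is the earliest localization can start.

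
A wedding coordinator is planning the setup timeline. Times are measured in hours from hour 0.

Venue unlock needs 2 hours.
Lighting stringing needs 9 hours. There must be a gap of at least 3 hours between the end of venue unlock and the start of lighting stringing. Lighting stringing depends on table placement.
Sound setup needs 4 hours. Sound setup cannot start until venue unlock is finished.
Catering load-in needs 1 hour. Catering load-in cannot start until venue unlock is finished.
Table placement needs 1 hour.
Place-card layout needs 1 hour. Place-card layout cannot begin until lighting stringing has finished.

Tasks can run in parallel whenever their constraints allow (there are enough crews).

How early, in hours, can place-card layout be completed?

Table placement can start immediately at hour 0; it finishes at hour 1.
Nothing blocks venue unlock, so it runs from hour 0 to hour 2.
Lighting stringing needs all of venue unlock (finishes hour 2, plus 3-hour gap → hour 5); table placement (finishes hour 1). That puts its earliest start at hour 5; it finishes at 5 + 9 = hour 14.
Place-card layout cannot begin until lighting stringing (finishes hour 14). It runs from hour 14 to 14 + 1 = hour 15.

15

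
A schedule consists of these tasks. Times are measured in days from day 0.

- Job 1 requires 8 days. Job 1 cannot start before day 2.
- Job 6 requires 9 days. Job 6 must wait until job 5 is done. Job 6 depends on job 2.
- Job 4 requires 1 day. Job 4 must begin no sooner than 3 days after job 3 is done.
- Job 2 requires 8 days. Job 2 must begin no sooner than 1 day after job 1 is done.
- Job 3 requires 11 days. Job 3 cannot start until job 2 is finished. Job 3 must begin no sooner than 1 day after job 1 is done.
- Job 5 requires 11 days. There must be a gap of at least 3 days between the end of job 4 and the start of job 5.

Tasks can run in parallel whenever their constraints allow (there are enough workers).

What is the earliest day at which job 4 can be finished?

After its own release at day 2, job 1 can start at day 2 and finishes at day 10.
Job 2 cannot begin until job 1 (finishes day 10, plus 1-day gap → day 11). It runs from day 11 to 11 + 8 = day 19.
Job 3 has to wait for job 2 (finishes day 19); job 1 (finishes day 10, plus 1-day gap → day 11). The latest of these is day 19, so job 3 runs day 19 to 19 + 11 = day 30.
After job 3 (finishes day 30, plus 3-day gap → day 33), job 4 can start at day 33 and finishes at day 34.

34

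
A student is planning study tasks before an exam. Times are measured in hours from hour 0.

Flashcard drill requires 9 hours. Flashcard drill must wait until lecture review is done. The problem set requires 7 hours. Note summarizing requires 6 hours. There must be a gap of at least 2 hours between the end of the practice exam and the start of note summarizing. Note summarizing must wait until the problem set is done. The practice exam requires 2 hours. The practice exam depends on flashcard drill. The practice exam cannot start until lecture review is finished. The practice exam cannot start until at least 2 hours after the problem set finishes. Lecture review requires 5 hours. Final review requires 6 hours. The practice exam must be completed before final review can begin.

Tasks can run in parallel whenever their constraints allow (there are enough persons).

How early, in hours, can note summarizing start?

The problem set can start immediately at hour 0; it finishes at hour 7.
Lecture review has no prerequisites, so it starts at hour 0 and finishes at hour 5.
After lecture review (finishes hour 5), flashcard drill can start at hour 5 and finishes at hour 14.
The practice exam has to wait for flashcard drill (finishes hour 14); lecture review (finishes hour 5); the problem set (finishes hour 7, plus 2-hour gap → hour 9). The latest of these is hour 14, so the practice exam runs hour 14 to 14 + 2 = hour 16.
Note summarizing waits on the practice exam (finishes hour 16, plus 2-hour gap → hour 18); the problem set (finishes hour 7). The latest of these is hour 18, which is the earliest note summarizing can start.

18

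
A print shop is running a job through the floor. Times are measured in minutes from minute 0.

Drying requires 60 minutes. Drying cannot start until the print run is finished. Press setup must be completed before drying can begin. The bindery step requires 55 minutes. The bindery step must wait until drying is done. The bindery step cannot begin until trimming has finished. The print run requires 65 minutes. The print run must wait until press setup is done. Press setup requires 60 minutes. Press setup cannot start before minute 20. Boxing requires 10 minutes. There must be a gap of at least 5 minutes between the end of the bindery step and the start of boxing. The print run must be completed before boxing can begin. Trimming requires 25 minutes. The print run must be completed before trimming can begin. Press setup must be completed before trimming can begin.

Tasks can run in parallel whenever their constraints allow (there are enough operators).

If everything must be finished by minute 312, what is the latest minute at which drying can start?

182

Boxing has no dependents, so it just needs to finish by minute 312. Starting by 312 − 10 = minute 302 achieves that.
The bindery step feeds into boxing (must start by minute 302, minus 5-minute gap → minute 297); so the bindery step must finish by minute 297 and therefore start by minute 242.
Since the bindery step (must start by minute 242) depends on it, drying must finish by minute 242. Backing off its 60-minute duration gives a latest start of minute 182.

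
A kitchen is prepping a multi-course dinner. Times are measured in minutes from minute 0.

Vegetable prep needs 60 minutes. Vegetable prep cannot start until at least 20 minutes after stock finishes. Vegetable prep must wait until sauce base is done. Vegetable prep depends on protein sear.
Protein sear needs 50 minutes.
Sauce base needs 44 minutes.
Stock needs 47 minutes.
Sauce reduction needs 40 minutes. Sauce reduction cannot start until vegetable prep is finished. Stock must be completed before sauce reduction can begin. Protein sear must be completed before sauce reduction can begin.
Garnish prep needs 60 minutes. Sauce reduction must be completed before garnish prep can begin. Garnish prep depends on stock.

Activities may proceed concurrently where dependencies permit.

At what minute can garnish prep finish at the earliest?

227

Protein sear has no prerequisites, so it starts at minute 0 and finishes at minute 50.
Sauce base has no prerequisites, so it starts at minute 0 and finishes at minute 44.
Stock has no prerequisites, so it starts at minute 0 and finishes at minute 47.
Vegetable prep has to wait for stock (finishes minute 47, plus 20-minute gap → minute 67); sauce base (finishes minute 44); protein sear (finishes minute 50). The latest of these is minute 67, so vegetable prep runs minute 67 to 67 + 60 = minute 127.
Sauce reduction needs all of vegetable prep (finishes minute 127); stock (finishes minute 47); protein sear (finishes minute 50). That puts its earliest start at minute 127; it finishes at 127 + 40 = minute 167.
For garnish prep: sauce reduction (finishes minute 167); stock (finishes minute 47). Taking the maximum gives a start of minute 167, and it finishes at 167 + 60 = minute 227.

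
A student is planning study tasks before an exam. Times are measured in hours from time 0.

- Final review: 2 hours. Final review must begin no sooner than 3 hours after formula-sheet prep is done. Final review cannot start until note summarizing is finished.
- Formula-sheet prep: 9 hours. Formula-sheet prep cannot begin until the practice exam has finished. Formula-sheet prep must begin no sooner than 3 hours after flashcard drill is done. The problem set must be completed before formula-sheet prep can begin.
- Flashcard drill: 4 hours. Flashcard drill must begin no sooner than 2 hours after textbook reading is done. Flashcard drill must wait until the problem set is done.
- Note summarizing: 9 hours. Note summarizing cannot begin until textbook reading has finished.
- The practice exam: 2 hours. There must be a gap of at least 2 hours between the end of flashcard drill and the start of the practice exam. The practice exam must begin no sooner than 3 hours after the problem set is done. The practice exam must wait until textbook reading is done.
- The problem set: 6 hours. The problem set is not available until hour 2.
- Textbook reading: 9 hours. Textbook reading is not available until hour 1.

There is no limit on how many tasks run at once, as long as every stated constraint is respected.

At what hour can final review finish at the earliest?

The problem set waits on its own release at hour 2, so it starts at hour 2 and finishes at 2 + 6 = hour 8.
Textbook reading cannot begin until its own release at hour 1. It runs from hour 1 to 1 + 9 = hour 10.
Note summarizing waits on textbook reading (finishes hour 10), so it starts at hour 10 and finishes at 10 + 9 = hour 19.
Flashcard drill has to wait for textbook reading (finishes hour 10, plus 2-hour gap → hour 12); the problem set (finishes hour 8). The latest of these is hour 12, so flashcard drill runs hour 12 to 12 + 4 = hour 16.
The practice exam needs all of flashcard drill (finishes hour 16, plus 2-hour gap → hour 18); the problem set (finishes hour 8, plus 3-hour gap → hour 11); textbook reading (finishes hour 10). That puts its earliest start at hour 18; it finishes at 18 + 2 = hour 20.
Formula-sheet prep has to wait for the practice exam (finishes hour 20); flashcard drill (finishes hour 16, plus 3-hour gap → hour 19); the problem set (finishes hour 8). The latest of these is hour 20, so formula-sheet prep runs hour 20 to 20 + 9 = hour 29.
For final review: formula-sheet prep (finishes hour 29, plus 3-hour gap → hour 32); note summarizing (finishes hour 19). Taking the maximum gives a start of hour 32, and it finishes at 32 + 2 = hour 34.

34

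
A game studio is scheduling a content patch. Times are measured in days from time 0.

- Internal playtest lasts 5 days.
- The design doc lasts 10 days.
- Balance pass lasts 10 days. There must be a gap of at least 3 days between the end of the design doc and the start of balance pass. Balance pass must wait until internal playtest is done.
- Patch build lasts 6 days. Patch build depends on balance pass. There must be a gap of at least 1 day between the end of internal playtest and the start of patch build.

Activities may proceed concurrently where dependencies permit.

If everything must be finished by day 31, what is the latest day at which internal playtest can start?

10

Patch build has no dependents, so it just needs to finish by day 31. Starting by 31 − 6 = day 25 achieves that.
Balance pass must finish before patch build (must start by day 25). With a 10-day duration, balance pass must start by 25 − 10 = day 15.
Internal playtest feeds balance pass (must start by day 15); patch build (must start by day 25, minus 1-day gap → day 24). Taking the minimum, internal playtest must finish by day 15 and start by 15 − 5 = day 10.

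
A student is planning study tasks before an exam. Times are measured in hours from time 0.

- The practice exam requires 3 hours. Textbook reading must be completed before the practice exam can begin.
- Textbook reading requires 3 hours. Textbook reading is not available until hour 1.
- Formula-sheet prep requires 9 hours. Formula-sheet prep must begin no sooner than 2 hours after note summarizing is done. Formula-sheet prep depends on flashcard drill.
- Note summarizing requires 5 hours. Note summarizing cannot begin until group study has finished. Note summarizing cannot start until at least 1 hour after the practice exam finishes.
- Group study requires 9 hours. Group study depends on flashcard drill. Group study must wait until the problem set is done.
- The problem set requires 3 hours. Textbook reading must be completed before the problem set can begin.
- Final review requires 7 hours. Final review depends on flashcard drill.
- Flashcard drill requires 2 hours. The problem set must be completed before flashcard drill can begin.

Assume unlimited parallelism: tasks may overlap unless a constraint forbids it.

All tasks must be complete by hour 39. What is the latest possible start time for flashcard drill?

12

Formula-sheet prep has no dependents, so it just needs to finish by hour 39. Starting by 39 − 9 = hour 30 achieves that.
Since formula-sheet prep (must start by hour 30, minus 2-hour gap → hour 28) depends on it, note summarizing must finish by hour 28. Backing off its 5-hour duration gives a latest start of hour 23.
Since note summarizing (must start by hour 23) depends on it, group study must finish by hour 23. Backing off its 9-hour duration gives a latest start of hour 14.
Final review must finish by hour 39; it takes 7 hours, so it must start by 39 − 7 = hour 32.
For flashcard drill: group study (must start by hour 14); formula-sheet prep (must start by hour 30); final review (must start by hour 32). The most restrictive is hour 14; with a 2-hour duration, flashcard drill must start by hour 12.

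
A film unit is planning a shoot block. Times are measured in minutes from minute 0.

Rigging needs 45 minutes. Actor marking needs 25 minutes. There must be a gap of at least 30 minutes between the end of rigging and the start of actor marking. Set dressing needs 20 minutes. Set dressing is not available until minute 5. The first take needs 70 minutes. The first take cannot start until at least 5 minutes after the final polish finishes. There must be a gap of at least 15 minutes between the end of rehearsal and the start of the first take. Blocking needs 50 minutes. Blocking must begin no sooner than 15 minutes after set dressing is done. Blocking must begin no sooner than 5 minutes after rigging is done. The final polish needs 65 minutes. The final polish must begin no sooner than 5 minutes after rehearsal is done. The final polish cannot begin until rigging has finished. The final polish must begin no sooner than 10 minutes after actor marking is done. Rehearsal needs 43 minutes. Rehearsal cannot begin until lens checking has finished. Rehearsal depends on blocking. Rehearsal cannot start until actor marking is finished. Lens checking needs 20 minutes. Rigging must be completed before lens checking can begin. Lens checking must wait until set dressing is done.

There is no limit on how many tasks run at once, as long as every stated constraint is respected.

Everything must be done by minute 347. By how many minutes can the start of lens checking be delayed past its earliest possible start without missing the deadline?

Set dressing waits on its own release at minute 5, so it starts at minute 5 and finishes at 5 + 20 = minute 25.
Rigging can start immediately at minute 0; it finishes at minute 45.
Lens checking cannot start until rigging (finishes minute 45); set dressing (finishes minute 25). The controlling bound is minute 45, so lens checking finishes at 45 + 20 = minute 65.

Working backward from the deadline:
The first take must finish by minute 347; it takes 70 minutes, so it must start by 347 − 70 = minute 277.
The final polish has to be done before the first take (must start by minute 277, minus 5-minute gap → minute 272). That means finishing by minute 272, i.e. starting by 272 − 65 = minute 207.
Rehearsal must finish in time for the final polish (must start by minute 207, minus 5-minute gap → minute 202); the first take (must start by minute 277, minus 15-minute gap → minute 262). The tightest is minute 202, so rehearsal must start by 202 − 43 = minute 159.
Lens checking feeds into rehearsal (must start by minute 159); so lens checking must finish by minute 159 and therefore start by minute 139.
So lens checking can start as early as minute 45 and as late as minute 139, giving 139 − 45 = 94 minutes of slack.

94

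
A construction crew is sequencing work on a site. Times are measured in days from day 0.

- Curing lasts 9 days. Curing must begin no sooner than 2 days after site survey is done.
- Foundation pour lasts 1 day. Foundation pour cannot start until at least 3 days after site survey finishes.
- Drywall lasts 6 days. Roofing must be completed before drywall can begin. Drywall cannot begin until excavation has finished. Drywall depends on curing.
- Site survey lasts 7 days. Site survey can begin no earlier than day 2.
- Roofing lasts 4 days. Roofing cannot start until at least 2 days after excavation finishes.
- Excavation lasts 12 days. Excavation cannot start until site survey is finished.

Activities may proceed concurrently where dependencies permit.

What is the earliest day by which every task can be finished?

Site survey waits on its own release at day 2, so it starts at day 2 and finishes at 2 + 7 = day 9.
After site survey (finishes day 9, plus 2-day gap → day 11), curing can start at day 11 and finishes at day 20.
Foundation pour waits on site survey (finishes day 9, plus 3-day gap → day 12), so it starts at day 12 and finishes at 12 + 1 = day 13.
Excavation cannot begin until site survey (finishes day 9). It runs from day 9 to 9 + 12 = day 21.
After excavation (finishes day 21, plus 2-day gap → day 23), roofing can start at day 23 and finishes at day 27.
Drywall needs all of roofing (finishes day 27); excavation (finishes day 21); curing (finishes day 20). That puts its earliest start at day 27; it finishes at 27 + 6 = day 33.
All tasks are finished once the last one completes. Finish times: Site survey at 9, Excavation at 21, Foundation pour at 13, Curing at 20, Roofing at 27, Drywall at 33. The latest is day 33.

33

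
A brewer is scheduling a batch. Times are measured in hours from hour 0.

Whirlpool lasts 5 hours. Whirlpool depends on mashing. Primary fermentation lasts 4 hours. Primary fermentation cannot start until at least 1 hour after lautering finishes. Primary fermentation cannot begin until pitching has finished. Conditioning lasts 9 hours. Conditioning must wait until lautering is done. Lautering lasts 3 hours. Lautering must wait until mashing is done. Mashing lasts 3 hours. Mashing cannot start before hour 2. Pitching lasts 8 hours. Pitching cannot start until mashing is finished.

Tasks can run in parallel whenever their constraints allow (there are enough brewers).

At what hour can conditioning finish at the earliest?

After its own release at hour 2, mashing can start at hour 2 and finishes at hour 5.
Lautering cannot begin until mashing (finishes hour 5). It runs from hour 5 to 5 + 3 = hour 8.
Conditioning cannot begin until lautering (finishes hour 8). It runs from hour 8 to 8 + 9 = hour 17.

17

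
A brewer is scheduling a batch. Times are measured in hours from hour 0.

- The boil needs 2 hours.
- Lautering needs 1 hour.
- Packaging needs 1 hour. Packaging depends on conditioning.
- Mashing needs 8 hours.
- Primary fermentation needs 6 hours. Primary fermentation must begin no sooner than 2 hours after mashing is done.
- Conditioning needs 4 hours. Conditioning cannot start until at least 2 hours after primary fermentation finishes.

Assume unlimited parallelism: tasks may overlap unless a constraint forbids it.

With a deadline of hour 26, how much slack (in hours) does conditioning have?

Mashing can start immediately at hour 0; it finishes at hour 8.
After mashing (finishes hour 8, plus 2-hour gap → hour 10), primary fermentation can start at hour 10 and finishes at hour 16.
Conditioning waits on primary fermentation (finishes hour 16, plus 2-hour gap → hour 18), so it starts at hour 18 and finishes at 18 + 4 = hour 22.

Working backward from the deadline:
To finish by hour 26, packaging (duration 1) must start no later than hour 25.
Conditioning feeds into packaging (must start by hour 25); so conditioning must finish by hour 25 and therefore start by hour 21.
So conditioning can start as early as hour 18 and as late as hour 21, giving 21 − 18 = 3 hours of slack.

3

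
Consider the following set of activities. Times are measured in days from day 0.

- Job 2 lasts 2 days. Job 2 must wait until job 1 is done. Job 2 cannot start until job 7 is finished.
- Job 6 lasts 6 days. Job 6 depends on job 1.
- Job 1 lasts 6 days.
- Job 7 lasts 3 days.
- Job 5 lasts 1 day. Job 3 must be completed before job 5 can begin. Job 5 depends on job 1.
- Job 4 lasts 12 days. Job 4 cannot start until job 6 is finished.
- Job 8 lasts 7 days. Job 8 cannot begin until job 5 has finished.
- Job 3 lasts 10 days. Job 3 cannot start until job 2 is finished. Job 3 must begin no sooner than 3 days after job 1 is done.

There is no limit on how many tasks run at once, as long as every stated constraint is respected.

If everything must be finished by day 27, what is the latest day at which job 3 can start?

9

Nothing follows job 8; the deadline of day 27 is its only limit. It must start by 27 − 7 = day 20.
Since job 8 (must start by day 20) depends on it, job 5 must finish by day 20. Backing off its 1-day duration gives a latest start of day 19.
Job 3 must finish before job 5 (must start by day 19). With a 10-day duration, job 3 must start by 19 − 10 = day 9.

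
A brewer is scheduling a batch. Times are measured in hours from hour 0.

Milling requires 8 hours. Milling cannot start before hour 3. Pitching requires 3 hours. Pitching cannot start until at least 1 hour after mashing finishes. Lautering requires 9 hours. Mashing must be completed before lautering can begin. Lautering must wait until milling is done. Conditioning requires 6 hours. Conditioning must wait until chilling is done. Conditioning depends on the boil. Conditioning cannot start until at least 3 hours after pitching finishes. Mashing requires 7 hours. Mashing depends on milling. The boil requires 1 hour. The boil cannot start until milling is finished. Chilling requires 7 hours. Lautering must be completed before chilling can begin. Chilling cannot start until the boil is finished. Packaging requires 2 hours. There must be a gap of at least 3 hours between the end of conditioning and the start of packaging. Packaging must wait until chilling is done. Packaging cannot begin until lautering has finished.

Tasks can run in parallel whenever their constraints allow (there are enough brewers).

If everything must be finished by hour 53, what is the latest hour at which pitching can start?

Packaging has no dependents, so it just needs to finish by hour 53. Starting by 53 − 2 = hour 51 achieves that.
Conditioning has to be done before packaging (must start by hour 51, minus 3-hour gap → hour 48). That means finishing by hour 48, i.e. starting by 48 − 6 = hour 42.
Pitching feeds into conditioning (must start by hour 42, minus 3-hour gap → hour 39); so pitching must finish by hour 39 and therefore start by hour 36.

36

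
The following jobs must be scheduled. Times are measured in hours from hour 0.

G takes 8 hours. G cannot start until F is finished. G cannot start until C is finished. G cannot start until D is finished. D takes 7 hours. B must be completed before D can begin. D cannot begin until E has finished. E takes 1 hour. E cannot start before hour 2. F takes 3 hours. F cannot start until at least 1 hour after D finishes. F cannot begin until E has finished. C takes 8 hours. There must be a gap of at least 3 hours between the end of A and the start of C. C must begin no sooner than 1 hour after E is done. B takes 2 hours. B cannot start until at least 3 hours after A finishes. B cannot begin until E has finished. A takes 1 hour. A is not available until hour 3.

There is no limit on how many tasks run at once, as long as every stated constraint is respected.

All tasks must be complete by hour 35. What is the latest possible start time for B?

To finish by hour 35, G (duration 8) must start no later than hour 27.
F feeds into G (must start by hour 27); so F must finish by hour 27 and therefore start by hour 24.
D has several dependents: F (must start by hour 24, minus 1-hour gap → hour 23); G (must start by hour 27). The earliest of those limits is hour 23, so D must start by 23 − 7 = hour 16.
B feeds into D (must start by hour 16); so B must finish by hour 16 and therefore start by hour 14.

14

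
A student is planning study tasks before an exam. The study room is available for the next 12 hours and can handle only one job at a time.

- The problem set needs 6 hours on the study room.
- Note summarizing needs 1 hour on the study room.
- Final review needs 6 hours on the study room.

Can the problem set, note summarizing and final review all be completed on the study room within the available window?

No

Running back to back, the jobs need 6 + 1 + 6 = 13 hours on the study room.
Since 13 > 12, they cannot all fit.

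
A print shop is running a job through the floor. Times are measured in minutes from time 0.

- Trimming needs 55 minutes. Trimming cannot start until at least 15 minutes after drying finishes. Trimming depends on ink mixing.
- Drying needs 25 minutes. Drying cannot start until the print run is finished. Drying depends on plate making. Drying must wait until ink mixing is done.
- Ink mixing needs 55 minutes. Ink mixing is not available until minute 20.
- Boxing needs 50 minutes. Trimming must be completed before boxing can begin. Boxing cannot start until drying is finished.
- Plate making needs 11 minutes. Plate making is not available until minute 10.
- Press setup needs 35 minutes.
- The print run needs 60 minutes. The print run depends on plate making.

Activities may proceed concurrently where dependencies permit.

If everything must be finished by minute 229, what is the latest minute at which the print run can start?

24

Nothing follows boxing; the deadline of minute 229 is its only limit. It must start by 229 − 50 = minute 179.
Trimming has to be done before boxing (must start by minute 179). That means finishing by minute 179, i.e. starting by 179 − 55 = minute 124.
Drying must finish in time for trimming (must start by minute 124, minus 15-minute gap → minute 109); boxing (must start by minute 179). The tightest is minute 109, so drying must start by 109 − 25 = minute 84.
The print run must finish before drying (must start by minute 84). With a 60-minute duration, the print run must start by 84 − 60 = minute 24.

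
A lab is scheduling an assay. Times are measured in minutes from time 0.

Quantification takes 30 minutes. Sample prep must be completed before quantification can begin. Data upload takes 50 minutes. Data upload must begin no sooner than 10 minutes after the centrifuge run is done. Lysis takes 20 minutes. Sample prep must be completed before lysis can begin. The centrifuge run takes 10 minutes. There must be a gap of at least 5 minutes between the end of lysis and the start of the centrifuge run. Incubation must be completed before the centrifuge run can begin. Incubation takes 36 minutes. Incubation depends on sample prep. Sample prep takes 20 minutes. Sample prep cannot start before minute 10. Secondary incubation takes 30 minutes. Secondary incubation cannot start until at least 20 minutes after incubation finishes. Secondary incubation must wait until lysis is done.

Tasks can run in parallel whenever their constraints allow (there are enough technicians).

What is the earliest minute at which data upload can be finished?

136

Sample prep cannot begin until its own release at minute 10. It runs from minute 10 to 10 + 20 = minute 30.
After sample prep (finishes minute 30), incubation can start at minute 30 and finishes at minute 66.
Lysis cannot begin until sample prep (finishes minute 30). It runs from minute 30 to 30 + 20 = minute 50.
For the centrifuge run: lysis (finishes minute 50, plus 5-minute gap → minute 55); incubation (finishes minute 66). Taking the maximum gives a start of minute 66, and it finishes at 66 + 10 = minute 76.
After the centrifuge run (finishes minute 76, plus 10-minute gap → minute 86), data upload can start at minute 86 and finishes at minute 136.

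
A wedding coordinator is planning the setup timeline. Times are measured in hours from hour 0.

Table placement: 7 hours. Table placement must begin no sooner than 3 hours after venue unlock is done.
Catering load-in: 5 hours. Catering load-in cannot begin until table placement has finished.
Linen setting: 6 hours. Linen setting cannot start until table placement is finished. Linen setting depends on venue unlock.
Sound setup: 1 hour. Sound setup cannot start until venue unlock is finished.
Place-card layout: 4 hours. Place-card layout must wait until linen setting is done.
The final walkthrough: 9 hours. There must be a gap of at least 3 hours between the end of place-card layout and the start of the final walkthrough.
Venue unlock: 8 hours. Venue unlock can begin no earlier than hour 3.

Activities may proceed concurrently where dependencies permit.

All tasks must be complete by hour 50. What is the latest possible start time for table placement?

To finish by hour 50, the final walkthrough (duration 9) must start no later than hour 41.
Place-card layout has to be done before the final walkthrough (must start by hour 41, minus 3-hour gap → hour 38). That means finishing by hour 38, i.e. starting by 38 − 4 = hour 34.
Linen setting feeds into place-card layout (must start by hour 34); so linen setting must finish by hour 34 and therefore start by hour 28.
Nothing follows catering load-in; the deadline of hour 50 is its only limit. It must start by 50 − 5 = hour 45.
Table placement has several dependents: linen setting (must start by hour 28); catering load-in (must start by hour 45). The earliest of those limits is hour 28, so table placement must start by 28 − 7 = hour 21.

21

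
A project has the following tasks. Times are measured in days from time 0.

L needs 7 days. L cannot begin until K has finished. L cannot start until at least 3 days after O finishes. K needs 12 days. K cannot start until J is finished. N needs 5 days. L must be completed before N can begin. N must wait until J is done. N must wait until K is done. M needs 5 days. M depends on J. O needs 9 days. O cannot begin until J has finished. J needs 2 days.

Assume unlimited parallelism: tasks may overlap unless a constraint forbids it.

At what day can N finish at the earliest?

26

J can start immediately at day 0; it finishes at day 2.
After J (finishes day 2), O can start at day 2 and finishes at day 11.
K waits on J (finishes day 2), so it starts at day 2 and finishes at 2 + 12 = day 14.
L needs all of K (finishes day 14); O (finishes day 11, plus 3-day gap → day 14). That puts its earliest start at day 14; it finishes at 14 + 7 = day 21.
N cannot start until L (finishes day 21); J (finishes day 2); K (finishes day 14). The controlling bound is day 21, so N finishes at 21 + 5 = day 26.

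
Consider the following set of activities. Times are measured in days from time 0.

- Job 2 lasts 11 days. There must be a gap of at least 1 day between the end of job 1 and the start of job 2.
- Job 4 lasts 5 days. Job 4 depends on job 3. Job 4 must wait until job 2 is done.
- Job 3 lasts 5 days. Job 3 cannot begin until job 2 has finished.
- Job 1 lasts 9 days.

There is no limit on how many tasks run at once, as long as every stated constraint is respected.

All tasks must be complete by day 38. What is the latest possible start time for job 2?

Nothing follows job 4; the deadline of day 38 is its only limit. It must start by 38 − 5 = day 33.
Job 3 feeds into job 4 (must start by day 33); so job 3 must finish by day 33 and therefore start by day 28.
For job 2: job 3 (must start by day 28); job 4 (must start by day 33). The most restrictive is day 28; with an 11-day duration, job 2 must start by day 17.

17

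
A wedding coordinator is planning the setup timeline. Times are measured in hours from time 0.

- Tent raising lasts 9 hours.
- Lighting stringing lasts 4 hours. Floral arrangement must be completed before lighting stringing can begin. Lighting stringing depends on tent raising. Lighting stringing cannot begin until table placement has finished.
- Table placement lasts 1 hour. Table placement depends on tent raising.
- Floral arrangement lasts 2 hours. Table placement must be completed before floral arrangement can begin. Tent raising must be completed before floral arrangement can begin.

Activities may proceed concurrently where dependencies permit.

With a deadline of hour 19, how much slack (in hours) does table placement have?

Nothing blocks tent raising, so it runs from hour 0 to hour 9.
Table placement cannot begin until tent raising (finishes hour 9). It runs from hour 9 to 9 + 1 = hour 10.

Working backward from the deadline:
Lighting stringing must finish by hour 19; it takes 4 hours, so it must start by 19 − 4 = hour 15.
Since lighting stringing (must start by hour 15) depends on it, floral arrangement must finish by hour 15. Backing off its 2-hour duration gives a latest start of hour 13.
For table placement: floral arrangement (must start by hour 13); lighting stringing (must start by hour 15). The most restrictive is hour 13; with a 1-hour duration, table placement must start by hour 12.
So table placement can start as early as hour 9 and as late as hour 12, giving 12 − 9 = 3 hours of slack.

3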